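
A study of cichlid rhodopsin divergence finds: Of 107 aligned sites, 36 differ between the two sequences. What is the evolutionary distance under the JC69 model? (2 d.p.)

p = 36/107 ≈ 0.336449.
d = −(3/4) ln(1 − 4p/3) = −0.75 ln(1 − 0.448599) = −0.75 ln(0.551401)
  = −0.75 × (-0.595293) = 0.446470 substitutions/site.

0.45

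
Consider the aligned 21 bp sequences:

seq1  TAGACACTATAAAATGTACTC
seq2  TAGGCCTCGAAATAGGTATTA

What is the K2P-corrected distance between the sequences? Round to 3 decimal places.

Of 21 sites, 5 differences are transitions and 5 are transversions, so P = 5/21 ≈ 0.238095 and Q = 5/21 ≈ 0.238095.
Under the Kimura two-parameter model, d = −½ ln(1 − 2P − Q) − ¼ ln(1 − 2Q).
1 − 2P − Q = 0.285715, giving −½ ln(0.285715) = 0.626380.
1 − 2Q = 0.52381, giving −¼ ln(0.52381) = 0.161657.
d = 0.626380 + 0.161657 = 0.788037.

0.788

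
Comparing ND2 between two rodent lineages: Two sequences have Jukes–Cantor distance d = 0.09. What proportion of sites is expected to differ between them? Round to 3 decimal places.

p = (3/4)(1 − e^(−4d/3)) = 0.75 × (1 − e^(-0.12)) = 0.75 × (1 − 0.886920) = 0.084810.

0.085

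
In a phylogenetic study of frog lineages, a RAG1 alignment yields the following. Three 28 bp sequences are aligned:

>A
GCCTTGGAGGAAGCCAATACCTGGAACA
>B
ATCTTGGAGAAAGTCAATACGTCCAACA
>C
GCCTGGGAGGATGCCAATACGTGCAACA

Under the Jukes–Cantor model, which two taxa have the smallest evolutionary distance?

A and C

A–B: 7/28 differ, p = 0.250, d = 0.304.
A–C: 4/28 differ, p = 0.143, d = 0.158.
B–C: 7/28 differ, p = 0.250, d = 0.304.
The smallest distance is between A and C.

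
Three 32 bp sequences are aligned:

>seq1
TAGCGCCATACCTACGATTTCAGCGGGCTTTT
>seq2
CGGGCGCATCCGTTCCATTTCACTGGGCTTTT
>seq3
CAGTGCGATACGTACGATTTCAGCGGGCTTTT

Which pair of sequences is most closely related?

seq1 and seq3

seq1–seq2: 11/32 differ, p = 0.344, d = 0.460.
seq1–seq3: 4/32 differ, p = 0.125, d = 0.137.
seq2–seq3: 10/32 differ, p = 0.313, d = 0.404.
The smallest distance is between seq1 and seq3.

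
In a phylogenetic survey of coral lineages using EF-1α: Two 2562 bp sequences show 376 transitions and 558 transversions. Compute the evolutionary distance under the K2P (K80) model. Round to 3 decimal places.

P = 376/2562 ≈ 0.14676 and Q = 558/2562 ≈ 0.217799.
Under the Kimura two-parameter model, d = −½ ln(1 − 2P − Q) − ¼ ln(1 − 2Q).
1 − 2P − Q = 0.488681, giving −½ ln(0.488681) = 0.358023.
1 − 2Q = 0.564402, giving −¼ ln(0.564402) = 0.142997.
d = 0.358023 + 0.142997 = 0.501020.

0.501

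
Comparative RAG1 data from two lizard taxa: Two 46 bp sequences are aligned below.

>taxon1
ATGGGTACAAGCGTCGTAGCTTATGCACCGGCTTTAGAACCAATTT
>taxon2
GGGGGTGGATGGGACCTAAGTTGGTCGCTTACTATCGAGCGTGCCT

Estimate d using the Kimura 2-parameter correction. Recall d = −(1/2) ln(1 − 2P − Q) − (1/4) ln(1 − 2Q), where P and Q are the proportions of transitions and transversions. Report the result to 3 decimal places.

Of 46 sites, 11 differences are transitions and 14 are transversions, so P = 11/46 ≈ 0.23913 and Q = 14/46 ≈ 0.304348.
Under the Kimura two-parameter model, d = −½ ln(1 − 2P − Q) − ¼ ln(1 − 2Q).
1 − 2P − Q = 0.217392, giving −½ ln(0.217392) = 0.763027.
1 − 2Q = 0.391304, giving −¼ ln(0.391304) = 0.234568.
d = 0.763027 + 0.234568 = 0.997595.

0.998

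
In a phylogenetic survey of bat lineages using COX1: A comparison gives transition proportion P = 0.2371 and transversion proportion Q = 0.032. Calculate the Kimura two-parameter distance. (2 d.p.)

0.37

Under the Kimura two-parameter model, d = −½ ln(1 − 2P − Q) − ¼ ln(1 − 2Q).
1 − 2P − Q = 0.4938, giving −½ ln(0.4938) = 0.352812.
1 − 2Q = 0.936, giving −¼ ln(0.936) = 0.016535.
d = 0.352812 + 0.016535 = 0.369347.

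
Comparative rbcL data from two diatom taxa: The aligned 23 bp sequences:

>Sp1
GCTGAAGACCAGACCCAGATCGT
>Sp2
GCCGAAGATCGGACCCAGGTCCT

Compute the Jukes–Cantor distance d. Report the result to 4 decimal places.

The sequences differ at 5 of 23 sites (3, 9, 11, 19, 22), so p = 5/23 ≈ 0.217391.
d = −(3/4) ln(1 − 4p/3) = −0.75 ln(1 − 0.289855) = −0.75 ln(0.710145)
  = −0.75 × (-0.342286) = 0.256715 substitutions/site.

0.2567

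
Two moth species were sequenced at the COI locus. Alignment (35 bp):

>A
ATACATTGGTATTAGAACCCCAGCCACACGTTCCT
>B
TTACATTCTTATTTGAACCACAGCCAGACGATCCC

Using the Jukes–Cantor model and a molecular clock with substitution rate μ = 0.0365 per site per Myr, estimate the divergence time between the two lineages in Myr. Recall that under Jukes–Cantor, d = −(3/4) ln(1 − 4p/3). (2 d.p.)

3.73

The sequences differ at 8 of 35 sites (1, 8, 9, 14, 20, 27, 31, 35), so p = 8/35 ≈ 0.228571.
d = −(3/4) ln(1 − 4p/3) = −0.75 ln(1 − 0.304761) = −0.75 ln(0.695239)
  = −0.75 × (-0.363500) = 0.272625 substitutions/site.
Under a molecular clock d = 2μt, so t = d/(2μ) = 0.272625 / (2 × 0.0365) = 3.73 Myr.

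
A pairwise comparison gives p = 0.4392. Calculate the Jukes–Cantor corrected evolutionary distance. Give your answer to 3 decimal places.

0.661

d = −(3/4) ln(1 − 4p/3) = −0.75 ln(1 − 0.5856) = −0.75 ln(0.4144)
  = −0.75 × (-0.880924) = 0.660693 substitutions/site.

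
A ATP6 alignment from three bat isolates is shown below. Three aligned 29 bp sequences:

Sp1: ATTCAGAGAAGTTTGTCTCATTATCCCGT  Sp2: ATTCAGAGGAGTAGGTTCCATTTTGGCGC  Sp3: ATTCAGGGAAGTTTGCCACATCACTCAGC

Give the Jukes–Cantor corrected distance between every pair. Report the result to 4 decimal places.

d(Sp1,Sp2) = 0.4006, d(Sp1,Sp3) = 0.3439, d(Sp2,Sp3) = 0.6829

Sp1–Sp2: 9/29 sites differ → p ≈ 0.310345, d = −0.75 ln(1 − 0.413793) = 0.400562 ≈ 0.4006.
Sp1–Sp3: 8/29 sites differ → p ≈ 0.275862, d = −0.75 ln(1 − 0.367816) = 0.343931 ≈ 0.3439.
Sp2–Sp3: 13/29 sites differ → p ≈ 0.448276, d = −0.75 ln(1 − 0.597701) = 0.682920 ≈ 0.6829.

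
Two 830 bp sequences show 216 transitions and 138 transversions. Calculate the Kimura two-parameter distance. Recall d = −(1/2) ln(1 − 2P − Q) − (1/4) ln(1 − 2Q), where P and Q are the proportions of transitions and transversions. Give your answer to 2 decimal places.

0.68

P = 216/830 ≈ 0.260241 and Q = 138/830 ≈ 0.166265.
Under the Kimura two-parameter model, d = −½ ln(1 − 2P − Q) − ¼ ln(1 − 2Q).
1 − 2P − Q = 0.313253, giving −½ ln(0.313253) = 0.580372.
1 − 2Q = 0.66747, giving −¼ ln(0.66747) = 0.101065.
d = 0.580372 + 0.101065 = 0.681437.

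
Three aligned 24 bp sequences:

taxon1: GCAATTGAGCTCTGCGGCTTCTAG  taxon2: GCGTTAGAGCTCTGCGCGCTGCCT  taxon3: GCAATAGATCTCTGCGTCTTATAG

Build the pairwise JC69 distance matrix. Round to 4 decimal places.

d(taxon1,taxon2) = 0.6082, d(taxon1,taxon3) = 0.1885, d(taxon2,taxon3) = 0.6082

taxon1–taxon2: 10/24 sites differ → p ≈ 0.416667, d = −0.75 ln(1 − 0.555556) = 0.608198 ≈ 0.6082.
taxon1–taxon3: 4/24 sites differ → p ≈ 0.166667, d = −0.75 ln(1 − 0.222223) = 0.188487 ≈ 0.1885.
taxon2–taxon3: 10/24 sites differ → p ≈ 0.416667, d = −0.75 ln(1 − 0.555556) = 0.608198 ≈ 0.6082.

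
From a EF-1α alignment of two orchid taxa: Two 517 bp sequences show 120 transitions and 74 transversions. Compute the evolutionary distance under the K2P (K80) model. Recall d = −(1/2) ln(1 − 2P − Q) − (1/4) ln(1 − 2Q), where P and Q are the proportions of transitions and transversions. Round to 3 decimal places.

P = 120/517 ≈ 0.232108 and Q = 74/517 ≈ 0.143133.
Under the Kimura two-parameter model, d = −½ ln(1 − 2P − Q) − ¼ ln(1 − 2Q).
1 − 2P − Q = 0.392651, giving −½ ln(0.392651) = 0.467417.
1 − 2Q = 0.713734, giving −¼ ln(0.713734) = 0.084311.
d = 0.467417 + 0.084311 = 0.551728.

0.552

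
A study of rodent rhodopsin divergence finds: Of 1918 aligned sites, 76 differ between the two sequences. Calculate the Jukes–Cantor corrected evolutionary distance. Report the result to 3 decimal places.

0.041

p = 76/1918 ≈ 0.039625.
d = −(3/4) ln(1 − 4p/3) = −0.75 ln(1 − 0.052833) = −0.75 ln(0.947167)
  = −0.75 × (-0.054280) = 0.040710 substitutions/site.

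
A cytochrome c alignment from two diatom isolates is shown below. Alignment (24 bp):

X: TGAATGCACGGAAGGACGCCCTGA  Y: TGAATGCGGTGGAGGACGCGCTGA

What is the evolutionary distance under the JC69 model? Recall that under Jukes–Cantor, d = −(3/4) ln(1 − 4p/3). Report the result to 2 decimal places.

0.24

The sequences differ at 5 of 24 sites (8, 9, 10, 12, 20), so p = 5/24 ≈ 0.208333.
d = −(3/4) ln(1 − 4p/3) = −0.75 ln(1 − 0.277777) = −0.75 ln(0.722223)
  = −0.75 × (-0.325421) = 0.244066 substitutions/site.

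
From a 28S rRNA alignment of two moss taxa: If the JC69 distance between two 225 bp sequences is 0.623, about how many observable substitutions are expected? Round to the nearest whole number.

Invert JC69: p = (3/4)(1 − e^(−4d/3)) = 0.75 × (1 − e^(-0.830667)) = 0.75 × (1 − 0.435759) = 0.423181.
Expected differing sites = pL ≈ 0.423181 × 225 = 95.215725 ≈ 95.

95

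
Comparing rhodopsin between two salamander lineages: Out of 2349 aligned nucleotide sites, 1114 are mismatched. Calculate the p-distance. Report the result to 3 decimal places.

p = 1114/2349 = 0.474244… ≈ 0.474 (to 3 d.p.).

0.474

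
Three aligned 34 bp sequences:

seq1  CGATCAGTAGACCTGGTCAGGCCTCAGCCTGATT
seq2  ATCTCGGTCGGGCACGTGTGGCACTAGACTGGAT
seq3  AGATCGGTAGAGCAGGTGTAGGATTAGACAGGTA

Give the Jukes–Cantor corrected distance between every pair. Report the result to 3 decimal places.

d(seq1,seq2) = 0.824, d(seq1,seq3) = 0.597, d(seq2,seq3) = 0.423

seq1–seq2: 17/34 sites differ → p = 0.5, d = −0.75 ln(1 − 0.666667) = 0.823960 ≈ 0.824.
seq1–seq3: 14/34 sites differ → p ≈ 0.411765, d = −0.75 ln(1 − 0.54902) = 0.597249 ≈ 0.597.
seq2–seq3: 11/34 sites differ → p ≈ 0.323529, d = −0.75 ln(1 − 0.431372) = 0.423397 ≈ 0.423.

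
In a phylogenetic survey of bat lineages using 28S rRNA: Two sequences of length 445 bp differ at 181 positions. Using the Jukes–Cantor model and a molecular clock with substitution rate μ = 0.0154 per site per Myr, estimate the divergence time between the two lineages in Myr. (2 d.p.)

p = 181/445 ≈ 0.406742.
d = −(3/4) ln(1 − 4p/3) = −0.75 ln(1 − 0.542323) = −0.75 ln(0.457677)
  = −0.75 × (-0.781592) = 0.586194 substitutions/site.
Under a molecular clock d = 2μt, so t = d/(2μ) = 0.586194 / (2 × 0.0154) = 19.03 Myr.

19.03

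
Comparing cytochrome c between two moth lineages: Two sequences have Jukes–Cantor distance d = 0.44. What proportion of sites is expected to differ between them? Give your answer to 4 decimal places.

0.3329

p = (3/4)(1 − e^(−4d/3)) = 0.75 × (1 − e^(-0.586667)) = 0.75 × (1 − 0.556178) = 0.332867.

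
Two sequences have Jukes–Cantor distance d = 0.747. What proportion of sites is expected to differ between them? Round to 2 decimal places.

0.47

p = (3/4)(1 − e^(−4d/3)) = 0.75 × (1 − e^(-0.996)) = 0.75 × (1 − 0.369354) = 0.472985.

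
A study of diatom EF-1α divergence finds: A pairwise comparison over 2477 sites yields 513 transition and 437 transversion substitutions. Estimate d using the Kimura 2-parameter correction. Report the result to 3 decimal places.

0.555

P = 513/2477 ≈ 0.207105 and Q = 437/2477 ≈ 0.176423.
Under the Kimura two-parameter model, d = −½ ln(1 − 2P − Q) − ¼ ln(1 − 2Q).
1 − 2P − Q = 0.409367, giving −½ ln(0.409367) = 0.446572.
1 − 2Q = 0.647154, giving −¼ ln(0.647154) = 0.108793.
d = 0.446572 + 0.108793 = 0.555365.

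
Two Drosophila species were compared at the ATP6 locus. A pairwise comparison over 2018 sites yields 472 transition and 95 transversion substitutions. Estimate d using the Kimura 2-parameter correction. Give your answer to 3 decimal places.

0.386

P = 472/2018 ≈ 0.233895 and Q = 95/2018 ≈ 0.047076.
Under the Kimura two-parameter model, d = −½ ln(1 − 2P − Q) − ¼ ln(1 − 2Q).
1 − 2P − Q = 0.485134, giving −½ ln(0.485134) = 0.361665.
1 − 2Q = 0.905848, giving −¼ ln(0.905848) = 0.024721.
d = 0.361665 + 0.024721 = 0.386386.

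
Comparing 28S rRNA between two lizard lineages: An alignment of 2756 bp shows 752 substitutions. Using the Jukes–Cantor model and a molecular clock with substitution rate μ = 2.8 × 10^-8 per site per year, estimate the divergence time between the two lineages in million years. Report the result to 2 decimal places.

p = 752/2756 ≈ 0.272859.
d = −(3/4) ln(1 − 4p/3) = −0.75 ln(1 − 0.363812) = −0.75 ln(0.636188)
  = −0.75 × (-0.452261) = 0.339196 substitutions/site.
Under a molecular clock d = 2μt, so t = d/(2μ) = 0.339196 / (2 × 2.8 × 10^-8) = 6.06 million years.

6.06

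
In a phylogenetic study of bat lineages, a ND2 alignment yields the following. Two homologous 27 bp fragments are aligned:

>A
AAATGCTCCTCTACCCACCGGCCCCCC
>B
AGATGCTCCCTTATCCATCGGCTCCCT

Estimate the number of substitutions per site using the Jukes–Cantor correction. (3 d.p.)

The sequences differ at 7 of 27 sites (2, 10, 11, 14, 18, 23, 27), so p = 7/27 ≈ 0.259259.
d = −(3/4) ln(1 − 4p/3) = −0.75 ln(1 − 0.345679) = −0.75 ln(0.654321)
  = −0.75 × (-0.424157) = 0.318118 substitutions/site.

0.318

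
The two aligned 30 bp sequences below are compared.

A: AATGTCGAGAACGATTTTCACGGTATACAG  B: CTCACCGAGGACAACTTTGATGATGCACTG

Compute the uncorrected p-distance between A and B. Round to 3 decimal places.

0.467

The sequences differ at 14 of 30 positions.
p = 14/30 = 0.466666… ≈ 0.467 (to 3 d.p.).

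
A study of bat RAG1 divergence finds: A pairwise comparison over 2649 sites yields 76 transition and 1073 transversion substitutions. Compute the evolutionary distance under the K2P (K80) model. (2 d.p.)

P = 76/2649 ≈ 0.02869 and Q = 1073/2649 ≈ 0.405059.
Under the Kimura two-parameter model, d = −½ ln(1 − 2P − Q) − ¼ ln(1 − 2Q).
1 − 2P − Q = 0.537561, giving −½ ln(0.537561) = 0.310357.
1 − 2Q = 0.189882, giving −¼ ln(0.189882) = 0.415338.
d = 0.310357 + 0.415338 = 0.725695.

0.73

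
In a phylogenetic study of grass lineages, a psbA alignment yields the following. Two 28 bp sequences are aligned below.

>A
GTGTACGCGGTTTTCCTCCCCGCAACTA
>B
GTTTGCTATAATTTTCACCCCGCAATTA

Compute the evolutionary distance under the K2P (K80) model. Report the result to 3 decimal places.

0.486

Of 28 sites, 4 differences are transitions and 6 are transversions, so P = 4/28 ≈ 0.142857 and Q = 6/28 ≈ 0.214286.
Under the Kimura two-parameter model, d = −½ ln(1 − 2P − Q) − ¼ ln(1 − 2Q).
1 − 2P − Q = 0.5, giving −½ ln(0.5) = 0.346574.
1 − 2Q = 0.571428, giving −¼ ln(0.571428) = 0.139904.
d = 0.346574 + 0.139904 = 0.486478.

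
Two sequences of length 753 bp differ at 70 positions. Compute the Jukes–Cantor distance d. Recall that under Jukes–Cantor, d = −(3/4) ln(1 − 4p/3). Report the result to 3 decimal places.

p = 70/753 ≈ 0.092961.
d = −(3/4) ln(1 − 4p/3) = −0.75 ln(1 − 0.123948) = −0.75 ln(0.876052)
  = −0.75 × (-0.132330) = 0.099248 substitutions/site.

0.099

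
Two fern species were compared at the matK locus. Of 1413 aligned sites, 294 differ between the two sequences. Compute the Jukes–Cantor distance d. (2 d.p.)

p = 294/1413 ≈ 0.208068.
d = −(3/4) ln(1 − 4p/3) = −0.75 ln(1 − 0.277424) = −0.75 ln(0.722576)
  = −0.75 × (-0.324933) = 0.243700 substitutions/site.

0.24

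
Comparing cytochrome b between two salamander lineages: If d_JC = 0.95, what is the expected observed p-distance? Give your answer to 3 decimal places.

p = (3/4)(1 − e^(−4d/3)) = 0.75 × (1 − e^(-1.266667)) = 0.75 × (1 − 0.281769) = 0.538673.

0.539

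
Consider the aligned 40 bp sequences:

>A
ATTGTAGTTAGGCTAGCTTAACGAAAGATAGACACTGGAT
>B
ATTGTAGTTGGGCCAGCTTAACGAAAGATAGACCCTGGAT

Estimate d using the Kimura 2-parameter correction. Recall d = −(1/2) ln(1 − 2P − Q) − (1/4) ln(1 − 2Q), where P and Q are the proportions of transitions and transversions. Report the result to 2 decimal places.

0.08

Of 40 sites, 2 differences are transitions and 1 are transversions, so P = 2/40 = 0.05 and Q = 1/40 = 0.025.
Under the Kimura two-parameter model, d = −½ ln(1 − 2P − Q) − ¼ ln(1 − 2Q).
1 − 2P − Q = 0.875, giving −½ ln(0.875) = 0.066766.
1 − 2Q = 0.95, giving −¼ ln(0.95) = 0.012823.
d = 0.066766 + 0.012823 = 0.079589.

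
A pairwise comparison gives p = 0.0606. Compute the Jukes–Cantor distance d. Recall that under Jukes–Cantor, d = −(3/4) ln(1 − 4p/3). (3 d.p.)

d = −(3/4) ln(1 − 4p/3) = −0.75 ln(1 − 0.0808) = −0.75 ln(0.9192)
  = −0.75 × (-0.084252) = 0.063189 substitutions/site.

0.063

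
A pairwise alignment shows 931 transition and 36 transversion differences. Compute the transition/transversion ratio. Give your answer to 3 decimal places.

R = 931/36 = 25.861111… ≈ 25.861 (to 3 d.p.).

25.861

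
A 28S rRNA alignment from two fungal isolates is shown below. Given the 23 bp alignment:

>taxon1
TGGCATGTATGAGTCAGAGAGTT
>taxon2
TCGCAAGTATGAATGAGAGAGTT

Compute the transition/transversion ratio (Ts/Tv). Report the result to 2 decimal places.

0.33

Transitions are A↔G and C↔T; transversions are all other mismatches.
Transitions: 1. Transversions: 3.
R = 1/3 = 0.333333… ≈ 0.33 (to 2 d.p.).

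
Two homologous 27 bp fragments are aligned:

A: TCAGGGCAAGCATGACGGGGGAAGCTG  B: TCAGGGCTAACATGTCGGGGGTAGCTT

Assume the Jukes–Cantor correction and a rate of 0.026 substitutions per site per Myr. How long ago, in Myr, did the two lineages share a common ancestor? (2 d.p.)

4.09

The sequences differ at 5 of 27 sites (8, 10, 15, 22, 27), so p = 5/27 ≈ 0.185185.
d = −(3/4) ln(1 − 4p/3) = −0.75 ln(1 − 0.246913) = −0.75 ln(0.753087)
  = −0.75 × (-0.283575) = 0.212681 substitutions/site.
Under a molecular clock d = 2μt, so t = d/(2μ) = 0.212681 / (2 × 0.026) = 4.09 Myr.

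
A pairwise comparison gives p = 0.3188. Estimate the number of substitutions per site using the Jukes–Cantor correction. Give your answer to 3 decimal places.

d = −(3/4) ln(1 − 4p/3) = −0.75 ln(1 − 0.425067) = −0.75 ln(0.574933)
  = −0.75 × (-0.553502) = 0.415127 substitutions/site.

0.415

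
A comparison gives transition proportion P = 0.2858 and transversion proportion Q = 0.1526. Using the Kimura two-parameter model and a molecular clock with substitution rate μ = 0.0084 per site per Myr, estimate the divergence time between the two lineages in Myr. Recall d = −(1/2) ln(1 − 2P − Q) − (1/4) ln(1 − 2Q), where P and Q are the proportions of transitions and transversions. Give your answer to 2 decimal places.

Under the Kimura two-parameter model, d = −½ ln(1 − 2P − Q) − ¼ ln(1 − 2Q).
1 − 2P − Q = 0.2758, giving −½ ln(0.2758) = 0.644040.
1 − 2Q = 0.6948, giving −¼ ln(0.6948) = 0.091033.
d = 0.644040 + 0.091033 = 0.735073.
Under a molecular clock d = 2μt, so t = d/(2μ) = 0.735073 / (2 × 0.0084) = 43.75 Myr.

43.75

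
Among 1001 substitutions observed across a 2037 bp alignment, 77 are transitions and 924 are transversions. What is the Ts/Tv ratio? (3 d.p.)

0.083

R = 77/924 = 0.083333… ≈ 0.083 (to 3 d.p.).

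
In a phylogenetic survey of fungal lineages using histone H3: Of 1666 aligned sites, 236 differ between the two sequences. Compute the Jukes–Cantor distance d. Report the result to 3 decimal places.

0.157

p = 236/1666 ≈ 0.141657.
d = −(3/4) ln(1 − 4p/3) = −0.75 ln(1 − 0.188876) = −0.75 ln(0.811124)
  = −0.75 × (-0.209334) = 0.157001 substitutions/site.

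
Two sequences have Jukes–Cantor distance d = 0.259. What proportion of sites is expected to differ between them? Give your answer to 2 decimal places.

p = (3/4)(1 − e^(−4d/3)) = 0.75 × (1 − e^(-0.345333)) = 0.75 × (1 − 0.707985) = 0.219011.

0.22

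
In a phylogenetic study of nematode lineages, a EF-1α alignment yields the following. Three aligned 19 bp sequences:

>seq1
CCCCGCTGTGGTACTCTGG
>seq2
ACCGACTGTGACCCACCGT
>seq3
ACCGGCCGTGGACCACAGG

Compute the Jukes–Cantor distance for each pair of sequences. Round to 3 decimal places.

seq1–seq2: 9/19 sites differ → p ≈ 0.473684, d = −0.75 ln(1 − 0.631579) = 0.748897 ≈ 0.749.
seq1–seq3: 7/19 sites differ → p ≈ 0.368421, d = −0.75 ln(1 − 0.491228) = 0.506816 ≈ 0.507.
seq2–seq3: 6/19 sites differ → p ≈ 0.315789, d = −0.75 ln(1 − 0.421052) = 0.409907 ≈ 0.410.

d(seq1,seq2) = 0.749, d(seq1,seq3) = 0.507, d(seq2,seq3) = 0.410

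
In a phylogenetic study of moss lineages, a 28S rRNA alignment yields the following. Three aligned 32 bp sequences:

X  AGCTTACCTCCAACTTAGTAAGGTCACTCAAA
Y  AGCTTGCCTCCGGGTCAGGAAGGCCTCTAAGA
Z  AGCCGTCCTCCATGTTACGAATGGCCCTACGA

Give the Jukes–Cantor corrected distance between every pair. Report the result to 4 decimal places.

X–Y: 10/32 sites differ → p = 0.3125, d = −0.75 ln(1 − 0.416667) = 0.404248 ≈ 0.4042.
X–Z: 13/32 sites differ → p = 0.40625, d = −0.75 ln(1 − 0.541667) = 0.585119 ≈ 0.5851.
Y–Z: 11/32 sites differ → p = 0.34375, d = −0.75 ln(1 − 0.458333) = 0.459828 ≈ 0.4598.

d(X,Y) = 0.4042, d(X,Z) = 0.5851, d(Y,Z) = 0.4598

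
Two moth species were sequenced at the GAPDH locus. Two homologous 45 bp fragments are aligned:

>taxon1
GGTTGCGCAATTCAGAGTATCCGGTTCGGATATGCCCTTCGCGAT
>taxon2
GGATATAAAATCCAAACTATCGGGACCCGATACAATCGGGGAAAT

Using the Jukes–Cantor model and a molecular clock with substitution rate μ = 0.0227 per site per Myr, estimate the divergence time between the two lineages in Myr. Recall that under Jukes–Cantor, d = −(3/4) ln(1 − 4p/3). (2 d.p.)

16.08

The sequences differ at 21 of 45 sites, so p = 21/45 ≈ 0.466667.
d = −(3/4) ln(1 − 4p/3) = −0.75 ln(1 − 0.622223) = −0.75 ln(0.377777)
  = −0.75 × (-0.973451) = 0.730088 substitutions/site.
Under a molecular clock d = 2μt, so t = d/(2μ) = 0.730088 / (2 × 0.0227) = 16.08 Myr.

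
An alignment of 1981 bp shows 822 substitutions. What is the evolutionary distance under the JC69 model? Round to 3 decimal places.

0.604

p = 822/1981 ≈ 0.414942.
d = −(3/4) ln(1 − 4p/3) = −0.75 ln(1 − 0.553256) = −0.75 ln(0.446744)
  = −0.75 × (-0.805770) = 0.604328 substitutions/site.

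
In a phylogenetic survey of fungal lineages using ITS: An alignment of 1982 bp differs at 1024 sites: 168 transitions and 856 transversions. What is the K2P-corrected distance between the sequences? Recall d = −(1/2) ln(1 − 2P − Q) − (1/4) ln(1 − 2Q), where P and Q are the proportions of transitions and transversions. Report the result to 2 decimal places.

0.96

P = 168/1982 ≈ 0.084763 and Q = 856/1982 ≈ 0.431887.
Under the Kimura two-parameter model, d = −½ ln(1 − 2P − Q) − ¼ ln(1 − 2Q).
1 − 2P − Q = 0.398587, giving −½ ln(0.398587) = 0.459915.
1 − 2Q = 0.136226, giving −¼ ln(0.136226) = 0.498360.
d = 0.459915 + 0.498360 = 0.958275.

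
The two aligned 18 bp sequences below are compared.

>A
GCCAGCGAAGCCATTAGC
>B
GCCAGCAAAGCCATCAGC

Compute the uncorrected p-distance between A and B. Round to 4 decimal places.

The sequences differ at 2 of 18 positions (sites 7, 15).
p = 2/18 = 0.111111… ≈ 0.1111 (to 4 d.p.).

0.1111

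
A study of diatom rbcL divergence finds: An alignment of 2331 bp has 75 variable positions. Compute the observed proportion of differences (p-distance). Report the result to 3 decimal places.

0.032

p = 75/2331 = 0.032175… ≈ 0.032 (to 3 d.p.).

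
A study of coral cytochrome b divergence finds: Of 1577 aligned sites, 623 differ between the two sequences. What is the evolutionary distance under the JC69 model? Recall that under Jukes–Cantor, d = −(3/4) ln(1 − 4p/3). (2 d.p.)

0.56

p = 623/1577 ≈ 0.395054.
d = −(3/4) ln(1 − 4p/3) = −0.75 ln(1 − 0.526739) = −0.75 ln(0.473261)
  = −0.75 × (-0.748108) = 0.561081 substitutions/site.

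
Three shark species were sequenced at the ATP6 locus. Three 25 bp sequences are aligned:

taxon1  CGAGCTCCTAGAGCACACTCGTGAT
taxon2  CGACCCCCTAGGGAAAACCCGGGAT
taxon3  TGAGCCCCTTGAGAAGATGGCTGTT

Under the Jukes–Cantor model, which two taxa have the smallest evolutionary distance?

taxon1 and taxon2

taxon1–taxon2: 7/25 differ, p = 0.280, d = 0.351.
taxon1–taxon3: 10/25 differ, p = 0.400, d = 0.572.
taxon2–taxon3: 11/25 differ, p = 0.440, d = 0.663.
The smallest distance is between taxon1 and taxon2.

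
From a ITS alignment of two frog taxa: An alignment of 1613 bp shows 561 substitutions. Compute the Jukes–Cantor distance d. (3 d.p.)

p = 561/1613 ≈ 0.347799.
d = −(3/4) ln(1 − 4p/3) = −0.75 ln(1 − 0.463732) = −0.75 ln(0.536268)
  = −0.75 × (-0.623121) = 0.467341 substitutions/site.

0.467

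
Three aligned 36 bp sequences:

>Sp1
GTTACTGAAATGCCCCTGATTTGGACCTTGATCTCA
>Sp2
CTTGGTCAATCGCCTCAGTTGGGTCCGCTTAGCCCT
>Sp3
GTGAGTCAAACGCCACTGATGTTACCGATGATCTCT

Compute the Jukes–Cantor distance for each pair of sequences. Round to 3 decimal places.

d(Sp1,Sp2) = 0.912, d(Sp1,Sp3) = 0.441, d(Sp2,Sp3) = 0.548

Sp1–Sp2: 19/36 sites differ → p ≈ 0.527778, d = −0.75 ln(1 − 0.703704) = 0.912297 ≈ 0.912.
Sp1–Sp3: 12/36 sites differ → p ≈ 0.333333, d = −0.75 ln(1 − 0.444444) = 0.440839 ≈ 0.441.
Sp2–Sp3: 14/36 sites differ → p ≈ 0.388889, d = −0.75 ln(1 − 0.518519) = 0.548166 ≈ 0.548.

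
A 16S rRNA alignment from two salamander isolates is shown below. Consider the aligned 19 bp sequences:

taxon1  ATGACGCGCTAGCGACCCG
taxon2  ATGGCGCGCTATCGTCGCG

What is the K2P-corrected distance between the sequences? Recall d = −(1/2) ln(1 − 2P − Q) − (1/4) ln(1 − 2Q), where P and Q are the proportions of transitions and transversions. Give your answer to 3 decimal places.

Of 19 sites, 1 differences are transitions and 3 are transversions, so P = 1/19 ≈ 0.052632 and Q = 3/19 ≈ 0.157895.
Under the Kimura two-parameter model, d = −½ ln(1 − 2P − Q) − ¼ ln(1 − 2Q).
1 − 2P − Q = 0.736841, giving −½ ln(0.736841) = 0.152692.
1 − 2Q = 0.68421, giving −¼ ln(0.68421) = 0.094873.
d = 0.152692 + 0.094873 = 0.247565.

0.248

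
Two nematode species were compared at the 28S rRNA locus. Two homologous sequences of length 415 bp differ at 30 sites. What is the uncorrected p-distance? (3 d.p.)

p = 30/415 = 0.072289… ≈ 0.072 (to 3 d.p.).

0.072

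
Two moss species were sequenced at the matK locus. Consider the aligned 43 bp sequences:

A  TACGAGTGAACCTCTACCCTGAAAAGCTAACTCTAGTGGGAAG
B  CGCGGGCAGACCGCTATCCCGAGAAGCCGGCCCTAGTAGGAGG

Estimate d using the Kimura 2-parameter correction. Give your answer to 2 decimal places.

Of 43 sites, 15 differences are transitions and 1 are transversions, so P = 15/43 ≈ 0.348837 and Q = 1/43 ≈ 0.023256.
Under the Kimura two-parameter model, d = −½ ln(1 − 2P − Q) − ¼ ln(1 − 2Q).
1 − 2P − Q = 0.27907, giving −½ ln(0.27907) = 0.638146.
1 − 2Q = 0.953488, giving −¼ ln(0.953488) = 0.011907.
d = 0.638146 + 0.011907 = 0.650053.

0.65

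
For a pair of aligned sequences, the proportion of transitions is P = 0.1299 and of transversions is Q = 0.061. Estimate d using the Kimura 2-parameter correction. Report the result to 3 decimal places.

0.226

Under the Kimura two-parameter model, d = −½ ln(1 − 2P − Q) − ¼ ln(1 − 2Q).
1 − 2P − Q = 0.6792, giving −½ ln(0.6792) = 0.193420.
1 − 2Q = 0.878, giving −¼ ln(0.878) = 0.032527.
d = 0.193420 + 0.032527 = 0.225947.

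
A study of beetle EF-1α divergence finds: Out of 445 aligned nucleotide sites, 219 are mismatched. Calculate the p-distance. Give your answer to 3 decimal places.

0.492

p = 219/445 = 0.492134… ≈ 0.492 (to 3 d.p.).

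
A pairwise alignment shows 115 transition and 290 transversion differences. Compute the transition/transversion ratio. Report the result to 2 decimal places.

R = 115/290 = 0.396551… ≈ 0.40 (to 2 d.p.).

0.40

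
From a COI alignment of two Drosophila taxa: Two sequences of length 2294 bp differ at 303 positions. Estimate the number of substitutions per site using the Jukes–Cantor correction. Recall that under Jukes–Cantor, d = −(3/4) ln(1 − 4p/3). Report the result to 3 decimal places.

0.145

p = 303/2294 ≈ 0.132084.
d = −(3/4) ln(1 − 4p/3) = −0.75 ln(1 − 0.176112) = −0.75 ln(0.823888)
  = −0.75 × (-0.193721) = 0.145291 substitutions/site.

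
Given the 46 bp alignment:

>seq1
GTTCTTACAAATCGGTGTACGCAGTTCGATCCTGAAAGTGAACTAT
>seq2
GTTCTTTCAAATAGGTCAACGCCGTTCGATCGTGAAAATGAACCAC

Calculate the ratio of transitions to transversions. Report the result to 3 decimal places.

0.500

Transitions are A↔G and C↔T; transversions are all other mismatches.
Transitions: 3. Transversions: 6.
R = 3/6 = 0.500.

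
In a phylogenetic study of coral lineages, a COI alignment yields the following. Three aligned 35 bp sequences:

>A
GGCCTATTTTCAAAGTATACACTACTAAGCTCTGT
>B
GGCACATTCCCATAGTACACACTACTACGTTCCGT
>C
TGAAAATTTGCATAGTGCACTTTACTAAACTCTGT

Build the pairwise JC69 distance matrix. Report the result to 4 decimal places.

A–B: 9/35 sites differ → p ≈ 0.257143, d = −0.75 ln(1 − 0.342857) = 0.314890 ≈ 0.3149.
A–C: 11/35 sites differ → p ≈ 0.314286, d = −0.75 ln(1 − 0.419048) = 0.407315 ≈ 0.4073.
B–C: 12/35 sites differ → p ≈ 0.342857, d = −0.75 ln(1 − 0.457143) = 0.458182 ≈ 0.4582.

d(A,B) = 0.3149, d(A,C) = 0.4073, d(B,C) = 0.4582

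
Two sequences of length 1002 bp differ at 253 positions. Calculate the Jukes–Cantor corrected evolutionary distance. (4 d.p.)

0.3079

p = 253/1002 ≈ 0.252495.
d = −(3/4) ln(1 − 4p/3) = −0.75 ln(1 − 0.33666) = −0.75 ln(0.66334)
  = −0.75 × (-0.410468) = 0.307851 substitutions/site.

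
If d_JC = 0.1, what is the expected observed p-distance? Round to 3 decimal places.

0.094

p = (3/4)(1 − e^(−4d/3)) = 0.75 × (1 − e^(-0.133333)) = 0.75 × (1 − 0.875174) = 0.093620.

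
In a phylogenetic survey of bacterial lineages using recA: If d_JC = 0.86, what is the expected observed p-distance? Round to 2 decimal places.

p = (3/4)(1 − e^(−4d/3)) = 0.75 × (1 − e^(-1.146667)) = 0.75 × (1 − 0.317694) = 0.511730.

0.51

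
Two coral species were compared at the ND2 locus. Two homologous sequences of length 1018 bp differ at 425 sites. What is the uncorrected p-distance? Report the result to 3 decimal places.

0.417

p = 425/1018 = 0.417485… ≈ 0.417 (to 3 d.p.).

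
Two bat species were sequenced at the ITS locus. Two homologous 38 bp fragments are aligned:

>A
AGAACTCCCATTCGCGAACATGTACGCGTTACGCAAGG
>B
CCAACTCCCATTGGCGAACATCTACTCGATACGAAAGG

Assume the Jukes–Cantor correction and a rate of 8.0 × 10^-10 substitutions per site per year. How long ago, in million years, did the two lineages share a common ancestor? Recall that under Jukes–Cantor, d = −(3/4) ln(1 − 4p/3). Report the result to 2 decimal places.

132.12

The sequences differ at 7 of 38 sites (1, 2, 13, 22, 26, 29, 34), so p = 7/38 ≈ 0.184211.
d = −(3/4) ln(1 − 4p/3) = −0.75 ln(1 − 0.245615) = −0.75 ln(0.754385)
  = −0.75 × (-0.281852) = 0.211389 substitutions/site.
Under a molecular clock d = 2μt, so t = d/(2μ) = 0.211389 / (2 × 8.0 × 10^-10) = 132.12 million years.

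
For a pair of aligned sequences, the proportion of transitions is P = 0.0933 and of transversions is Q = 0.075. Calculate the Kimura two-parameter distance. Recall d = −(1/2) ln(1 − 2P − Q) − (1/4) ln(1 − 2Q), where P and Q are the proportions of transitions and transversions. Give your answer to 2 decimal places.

Under the Kimura two-parameter model, d = −½ ln(1 − 2P − Q) − ¼ ln(1 − 2Q).
1 − 2P − Q = 0.7384, giving −½ ln(0.7384) = 0.151635.
1 − 2Q = 0.85, giving −¼ ln(0.85) = 0.040630.
d = 0.151635 + 0.040630 = 0.192265.

0.19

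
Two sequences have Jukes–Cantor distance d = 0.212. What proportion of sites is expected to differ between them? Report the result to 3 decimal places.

p = (3/4)(1 − e^(−4d/3)) = 0.75 × (1 − e^(-0.282667)) = 0.75 × (1 − 0.753771) = 0.184672.

0.185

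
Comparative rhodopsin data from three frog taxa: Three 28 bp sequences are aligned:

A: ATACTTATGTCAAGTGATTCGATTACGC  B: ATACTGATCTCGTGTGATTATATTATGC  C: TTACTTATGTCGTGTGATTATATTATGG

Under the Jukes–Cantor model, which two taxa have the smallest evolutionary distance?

B and C

A–B: 7/28 differ, p = 0.250, d = 0.304.
A–C: 7/28 differ, p = 0.250, d = 0.304.
B–C: 4/28 differ, p = 0.143, d = 0.158.
The smallest distance is between B and C.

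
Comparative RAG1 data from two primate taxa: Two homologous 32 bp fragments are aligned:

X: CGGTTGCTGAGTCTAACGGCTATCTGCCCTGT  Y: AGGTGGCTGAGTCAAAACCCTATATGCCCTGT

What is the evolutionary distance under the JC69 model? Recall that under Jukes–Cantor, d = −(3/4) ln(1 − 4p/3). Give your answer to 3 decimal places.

The sequences differ at 7 of 32 sites (1, 5, 14, 17, 18, 19, 24), so p = 7/32 = 0.21875.
d = −(3/4) ln(1 − 4p/3) = −0.75 ln(1 − 0.291667) = −0.75 ln(0.708333)
  = −0.75 × (-0.344841) = 0.258631 substitutions/site.

0.259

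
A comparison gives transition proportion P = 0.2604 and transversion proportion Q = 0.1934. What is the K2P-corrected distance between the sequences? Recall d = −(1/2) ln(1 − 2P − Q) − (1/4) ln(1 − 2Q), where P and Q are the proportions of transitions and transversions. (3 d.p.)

0.748

Under the Kimura two-parameter model, d = −½ ln(1 − 2P − Q) − ¼ ln(1 − 2Q).
1 − 2P − Q = 0.2858, giving −½ ln(0.2858) = 0.626232.
1 − 2Q = 0.6132, giving −¼ ln(0.6132) = 0.122266.
d = 0.626232 + 0.122266 = 0.748498.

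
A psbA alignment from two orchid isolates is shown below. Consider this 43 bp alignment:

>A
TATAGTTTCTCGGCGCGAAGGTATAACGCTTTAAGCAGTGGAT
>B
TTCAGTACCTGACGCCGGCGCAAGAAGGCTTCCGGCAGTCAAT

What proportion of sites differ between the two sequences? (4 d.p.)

The sequences differ at 20 of 43 positions.
p = 20/43 = 0.465116… ≈ 0.4651 (to 4 d.p.).

0.4651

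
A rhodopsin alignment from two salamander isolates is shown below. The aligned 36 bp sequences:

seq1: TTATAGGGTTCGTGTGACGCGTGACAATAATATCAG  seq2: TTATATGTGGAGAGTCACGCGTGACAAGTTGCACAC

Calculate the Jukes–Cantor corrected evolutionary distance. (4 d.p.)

The sequences differ at 14 of 36 sites, so p = 14/36 ≈ 0.388889.
d = −(3/4) ln(1 − 4p/3) = −0.75 ln(1 − 0.518519) = −0.75 ln(0.481481)
  = −0.75 × (-0.730889) = 0.548167 substitutions/site.

0.5482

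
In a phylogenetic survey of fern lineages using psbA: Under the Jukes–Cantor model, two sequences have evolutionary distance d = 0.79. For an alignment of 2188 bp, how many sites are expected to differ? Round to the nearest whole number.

1069

Invert JC69: p = (3/4)(1 − e^(−4d/3)) = 0.75 × (1 − e^(-1.053333)) = 0.75 × (1 − 0.348773) = 0.488420.
Expected differing sites = pL ≈ 0.488420 × 2188 = 1068.66296 ≈ 1069.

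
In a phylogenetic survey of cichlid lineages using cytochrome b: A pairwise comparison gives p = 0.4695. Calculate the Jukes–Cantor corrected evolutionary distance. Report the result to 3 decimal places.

0.738

d = −(3/4) ln(1 − 4p/3) = −0.75 ln(1 − 0.626) = −0.75 ln(0.374)
  = −0.75 × (-0.983499) = 0.737624 substitutions/site.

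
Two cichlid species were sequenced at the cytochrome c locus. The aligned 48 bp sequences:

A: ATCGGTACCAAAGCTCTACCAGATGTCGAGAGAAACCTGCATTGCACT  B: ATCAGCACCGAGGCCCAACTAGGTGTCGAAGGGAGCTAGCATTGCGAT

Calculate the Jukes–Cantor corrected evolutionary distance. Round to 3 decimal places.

0.441

The sequences differ at 16 of 48 sites, so p = 16/48 ≈ 0.333333.
d = −(3/4) ln(1 − 4p/3) = −0.75 ln(1 − 0.444444) = −0.75 ln(0.555556)
  = −0.75 × (-0.587786) = 0.440840 substitutions/site.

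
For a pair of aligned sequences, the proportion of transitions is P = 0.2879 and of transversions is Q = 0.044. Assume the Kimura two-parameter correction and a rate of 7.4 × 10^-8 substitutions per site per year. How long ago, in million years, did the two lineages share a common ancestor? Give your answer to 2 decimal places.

Under the Kimura two-parameter model, d = −½ ln(1 − 2P − Q) − ¼ ln(1 − 2Q).
1 − 2P − Q = 0.3802, giving −½ ln(0.3802) = 0.483529.
1 − 2Q = 0.912, giving −¼ ln(0.912) = 0.023029.
d = 0.483529 + 0.023029 = 0.506558.
Under a molecular clock d = 2μt, so t = d/(2μ) = 0.506558 / (2 × 7.4 × 10^-8) = 3.42 million years.

3.42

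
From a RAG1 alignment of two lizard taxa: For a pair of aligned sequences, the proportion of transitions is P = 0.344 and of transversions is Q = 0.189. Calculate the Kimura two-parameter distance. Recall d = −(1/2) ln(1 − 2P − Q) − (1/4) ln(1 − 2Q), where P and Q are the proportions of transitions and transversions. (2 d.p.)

1.17

Under the Kimura two-parameter model, d = −½ ln(1 − 2P − Q) − ¼ ln(1 − 2Q).
1 − 2P − Q = 0.123, giving −½ ln(0.123) = 1.047785.
1 − 2Q = 0.622, giving −¼ ln(0.622) = 0.118704.
d = 1.047785 + 0.118704 = 1.166489.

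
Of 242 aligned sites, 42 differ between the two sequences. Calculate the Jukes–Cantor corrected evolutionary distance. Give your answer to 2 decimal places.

0.20

p = 42/242 ≈ 0.173554.
d = −(3/4) ln(1 − 4p/3) = −0.75 ln(1 − 0.231405) = −0.75 ln(0.768595)
  = −0.75 × (-0.263191) = 0.197393 substitutions/site.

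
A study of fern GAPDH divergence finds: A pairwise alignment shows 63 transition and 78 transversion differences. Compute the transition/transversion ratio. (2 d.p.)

0.81

R = 63/78 = 0.807692… ≈ 0.81 (to 2 d.p.).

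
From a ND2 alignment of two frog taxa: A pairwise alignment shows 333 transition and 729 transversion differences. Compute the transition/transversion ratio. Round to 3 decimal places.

R = 333/729 = 0.456790… ≈ 0.457 (to 3 d.p.).

0.457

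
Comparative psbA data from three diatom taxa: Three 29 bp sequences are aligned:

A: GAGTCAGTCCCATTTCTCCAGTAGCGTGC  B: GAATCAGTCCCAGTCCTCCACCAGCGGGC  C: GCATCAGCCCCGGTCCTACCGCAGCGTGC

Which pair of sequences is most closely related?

A–B: 6/29 differ, p = 0.207, d = 0.242.
A–C: 9/29 differ, p = 0.310, d = 0.401.
B–C: 7/29 differ, p = 0.241, d = 0.291.
The smallest distance is between A and B.

A and B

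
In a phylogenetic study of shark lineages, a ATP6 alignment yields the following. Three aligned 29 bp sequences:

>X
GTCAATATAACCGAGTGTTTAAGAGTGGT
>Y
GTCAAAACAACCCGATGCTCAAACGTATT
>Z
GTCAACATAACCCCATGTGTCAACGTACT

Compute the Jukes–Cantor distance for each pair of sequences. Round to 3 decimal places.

d(X,Y) = 0.529, d(X,Z) = 0.462, d(Y,Z) = 0.344

X–Y: 11/29 sites differ → p ≈ 0.37931, d = −0.75 ln(1 − 0.505747) = 0.528531 ≈ 0.529.
X–Z: 10/29 sites differ → p ≈ 0.344828, d = −0.75 ln(1 − 0.459771) = 0.461822 ≈ 0.462.
Y–Z: 8/29 sites differ → p ≈ 0.275862, d = −0.75 ln(1 − 0.367816) = 0.343931 ≈ 0.344.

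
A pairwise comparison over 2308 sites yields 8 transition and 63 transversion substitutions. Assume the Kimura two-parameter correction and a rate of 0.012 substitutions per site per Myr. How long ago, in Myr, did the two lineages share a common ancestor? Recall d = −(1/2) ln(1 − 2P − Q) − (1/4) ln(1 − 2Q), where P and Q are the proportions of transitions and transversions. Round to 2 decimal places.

1.31

P = 8/2308 ≈ 0.003466 and Q = 63/2308 ≈ 0.027296.
Under the Kimura two-parameter model, d = −½ ln(1 − 2P − Q) − ¼ ln(1 − 2Q).
1 − 2P − Q = 0.965772, giving −½ ln(0.965772) = 0.017414.
1 − 2Q = 0.945408, giving −¼ ln(0.945408) = 0.014035.
d = 0.017414 + 0.014035 = 0.031449.
Under a molecular clock d = 2μt, so t = d/(2μ) = 0.031449 / (2 × 0.012) = 1.31 Myr.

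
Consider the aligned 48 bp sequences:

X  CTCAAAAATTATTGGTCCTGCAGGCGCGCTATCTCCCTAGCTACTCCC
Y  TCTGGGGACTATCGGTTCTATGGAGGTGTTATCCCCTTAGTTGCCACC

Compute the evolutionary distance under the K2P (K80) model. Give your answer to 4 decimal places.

1.2642

Of 48 sites, 21 differences are transitions and 2 are transversions, so P = 21/48 = 0.4375 and Q = 2/48 ≈ 0.041667.
Under the Kimura two-parameter model, d = −½ ln(1 − 2P − Q) − ¼ ln(1 − 2Q).
1 − 2P − Q = 0.083333, giving −½ ln(0.083333) = 1.242455.
1 − 2Q = 0.916666, giving −¼ ln(0.916666) = 0.021753.
d = 1.242455 + 0.021753 = 1.264208.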